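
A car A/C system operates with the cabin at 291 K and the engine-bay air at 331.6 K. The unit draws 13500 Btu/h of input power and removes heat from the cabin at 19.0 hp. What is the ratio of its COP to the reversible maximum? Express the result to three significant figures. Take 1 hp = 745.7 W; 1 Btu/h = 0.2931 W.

Converting, Q̇_C = 19.00 hp = 48340 Btu/h, so COP_actual = Q̇_C/Ẇ = 48340/13500 = 3.581.
The reservoir spacing is ΔT = 331.6 − 291 = 40.60 K.
COP_Carnot = T_C/ΔT = 291.00/40.60 = 7.167.
η_II = COP_actual/COP_Carnot = 3.581/7.167 = 0.4996.

0.500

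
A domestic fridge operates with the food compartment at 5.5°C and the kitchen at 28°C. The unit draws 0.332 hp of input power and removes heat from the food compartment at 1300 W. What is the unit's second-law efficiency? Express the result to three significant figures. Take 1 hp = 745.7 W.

Converting, Q̇_C = 1300 W = 1.743 hp, so COP_actual = Q̇_C/Ẇ = 1.743/0.3320 = 5.251.
In absolute terms T_C = 278.65 K and T_H = 301.15 K, so ΔT = 22.50 K.
COP_Carnot = T_C/ΔT = 278.65/22.50 = 12.38.
η_II = COP_actual/COP_Carnot = 5.251/12.38 = 0.4240.

0.424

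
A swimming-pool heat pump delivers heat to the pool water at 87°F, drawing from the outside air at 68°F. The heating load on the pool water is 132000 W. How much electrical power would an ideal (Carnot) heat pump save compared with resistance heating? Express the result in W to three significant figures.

In absolute terms T_C = 293.15 K and T_H = 303.71 K, so ΔT = 10.56 K.
COP_Carnot = T_H/ΔT = 303.71/10.56 = 28.77.
Resistance heating needs Ẇ_res = Q̇_H = 132000 W; the reversible heat pump needs only Ẇ_hp = Q̇_H/COP = 4588 W.
Saving = 132000 − 4588 = 127400 W.

127000 W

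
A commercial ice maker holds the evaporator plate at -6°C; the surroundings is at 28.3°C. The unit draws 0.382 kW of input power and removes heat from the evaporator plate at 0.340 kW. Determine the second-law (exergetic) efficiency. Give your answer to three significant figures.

COP_actual = Q̇_C/Ẇ = 0.3400/0.3820 = 0.8901.
In absolute terms T_C = 267.15 K and T_H = 301.45 K, so ΔT = 34.30 K.
COP_Carnot = T_C/ΔT = 267.15/34.30 = 7.789.
η_II = COP_actual/COP_Carnot = 0.8901/7.789 = 0.1143.

0.114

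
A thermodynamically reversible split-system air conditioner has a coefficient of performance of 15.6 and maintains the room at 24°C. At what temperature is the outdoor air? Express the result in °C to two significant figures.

43 °C

COP_R = T_C/(T_H − T_C) gives T_H − T_C = T_C/COP.
With T_C = 297.15 K, T_H = 297.15 × (1 + 1/15.6) = 316.20 K.
Converting, 316.20 K = 43.05°C.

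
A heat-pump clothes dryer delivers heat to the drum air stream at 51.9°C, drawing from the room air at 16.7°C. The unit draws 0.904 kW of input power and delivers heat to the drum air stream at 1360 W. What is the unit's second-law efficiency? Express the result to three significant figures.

0.163

Converting, Q̇_H = 1360 W = 1.360 kW, so COP_actual = Q̇_H/Ẇ = 1.360/0.9040 = 1.504.
In absolute terms T_C = 289.85 K and T_H = 325.05 K, so ΔT = 35.20 K.
COP_Carnot = T_H/ΔT = 325.05/35.20 = 9.234.
η_II = COP_actual/COP_Carnot = 1.504/9.234 = 0.1629.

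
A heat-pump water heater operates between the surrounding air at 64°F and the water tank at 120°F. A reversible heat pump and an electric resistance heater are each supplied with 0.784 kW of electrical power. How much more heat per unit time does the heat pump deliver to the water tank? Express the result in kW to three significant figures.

7.33 kW

In absolute terms T_C = 290.93 K and T_H = 322.04 K, so ΔT = 31.11 K.
COP_Carnot = T_H/ΔT = 322.04/31.11 = 10.35.
The heat pump delivers Q̇_H = COP × Ẇ = 8.115 kW; the resistance heater delivers Ẇ = 0.7840 kW.
Extra = (COP − 1)·Ẇ = 7.331 kW.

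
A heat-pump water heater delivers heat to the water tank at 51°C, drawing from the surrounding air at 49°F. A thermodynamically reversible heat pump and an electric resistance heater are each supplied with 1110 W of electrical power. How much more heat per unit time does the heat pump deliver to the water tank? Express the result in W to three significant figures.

7550 W

In absolute terms T_C = 282.59 K and T_H = 324.15 K, so ΔT = 41.56 K.
COP_Carnot = T_H/ΔT = 324.15/41.56 = 7.800.
The heat pump delivers Q̇_H = COP × Ẇ = 8658 W; the resistance heater delivers Ẇ = 1110 W.
Extra = (COP − 1)·Ẇ = 7548 W.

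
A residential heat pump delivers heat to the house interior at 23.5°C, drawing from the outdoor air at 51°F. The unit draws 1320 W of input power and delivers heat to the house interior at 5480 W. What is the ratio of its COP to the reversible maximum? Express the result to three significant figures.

0.181

COP_actual = Q̇_H/Ẇ = 5480/1320 = 4.152.
In absolute terms T_C = 283.71 K and T_H = 296.65 K, so ΔT = 12.94 K.
COP_Carnot = T_H/ΔT = 296.65/12.94 = 22.92.
η_II = COP_actual/COP_Carnot = 4.152/22.92 = 0.1812.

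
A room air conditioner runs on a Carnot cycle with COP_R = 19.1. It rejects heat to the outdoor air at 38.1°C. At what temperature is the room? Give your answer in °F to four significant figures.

72.71 °F

For a Carnot refrigerator COP_R = T_C/(T_H − T_C), so T_C = COP·T_H/(1 + COP).
With T_H = 311.25 K, T_C = 19.1 × 311.25/20.10 = 295.76 K.
Converting, 295.76 K = 72.71°F.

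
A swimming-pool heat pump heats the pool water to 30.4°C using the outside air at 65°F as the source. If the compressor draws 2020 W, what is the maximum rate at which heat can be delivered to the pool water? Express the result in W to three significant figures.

In absolute terms T_C = 291.48 K and T_H = 303.55 K, so ΔT = 12.07 K.
COP_Carnot = T_H/ΔT = 303.55/12.07 = 25.16.
Q̇_max = COP_Carnot × Ẇ = 25.16 × 2020 W = 50820 W.

50800 W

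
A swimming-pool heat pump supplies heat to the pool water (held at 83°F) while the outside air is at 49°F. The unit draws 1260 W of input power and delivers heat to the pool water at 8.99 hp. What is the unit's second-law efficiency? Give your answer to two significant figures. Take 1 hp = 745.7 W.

0.33

Converting, Q̇_H = 8.990 hp = 6704 W, so COP_actual = Q̇_H/Ẇ = 6704/1260 = 5.321.
In absolute terms T_C = 282.59 K and T_H = 301.48 K, so ΔT = 18.89 K.
COP_Carnot = T_H/ΔT = 301.48/18.89 = 15.96.
η_II = COP_actual/COP_Carnot = 5.321/15.96 = 0.3333.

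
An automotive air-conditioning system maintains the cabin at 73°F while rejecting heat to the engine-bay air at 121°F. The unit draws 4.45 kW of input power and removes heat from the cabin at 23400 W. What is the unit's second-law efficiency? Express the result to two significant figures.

Converting, Q̇_C = 23400 W = 23.40 kW, so COP_actual = Q̇_C/Ẇ = 23.40/4.450 = 5.258.
In absolute terms T_C = 295.93 K and T_H = 322.59 K, so ΔT = 26.67 K.
COP_Carnot = T_C/ΔT = 295.93/26.67 = 11.10.
η_II = COP_actual/COP_Carnot = 5.258/11.10 = 0.4738.

0.47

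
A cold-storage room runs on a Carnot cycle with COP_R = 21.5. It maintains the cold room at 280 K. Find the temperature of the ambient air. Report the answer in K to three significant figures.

293 K

COP_R = T_C/(T_H − T_C) gives T_H − T_C = T_C/COP.
With T_C = 280.00 K, T_H = 280.00 × (1 + 1/21.5) = 293.02 K.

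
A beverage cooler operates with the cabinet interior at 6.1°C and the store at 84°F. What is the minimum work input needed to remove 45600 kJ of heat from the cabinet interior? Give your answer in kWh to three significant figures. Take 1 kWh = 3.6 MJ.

In absolute terms T_C = 279.25 K and T_H = 302.04 K, so ΔT = 22.79 K.
The reversible limit is COP_R = T_C/ΔT = 12.25, so W_min = Q_C/COP = Q_C·ΔT/T_C.
W_min = 45600 × 22.79/279.25 = 3721 kJ = 1.034 kWh.

1.03 kWh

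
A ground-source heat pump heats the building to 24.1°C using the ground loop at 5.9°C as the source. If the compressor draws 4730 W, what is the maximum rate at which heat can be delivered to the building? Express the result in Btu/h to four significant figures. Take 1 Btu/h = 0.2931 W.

In absolute terms T_C = 279.05 K and T_H = 297.25 K, so ΔT = 18.20 K.
COP_Carnot = T_H/ΔT = 297.25/18.20 = 16.33.
Q̇_max = COP_Carnot × Ẇ = 16.33 × 4730 W = 77250 W = 263600 Btu/h.

263600 Btu/h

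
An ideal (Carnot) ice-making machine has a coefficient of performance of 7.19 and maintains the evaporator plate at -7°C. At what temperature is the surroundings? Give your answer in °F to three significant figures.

COP_R = T_C/(T_H − T_C) gives T_H − T_C = T_C/COP.
With T_C = 266.15 K, T_H = 266.15 × (1 + 1/7.19) = 303.17 K.
Converting, 303.17 K = 86.03°F.

86.0 °F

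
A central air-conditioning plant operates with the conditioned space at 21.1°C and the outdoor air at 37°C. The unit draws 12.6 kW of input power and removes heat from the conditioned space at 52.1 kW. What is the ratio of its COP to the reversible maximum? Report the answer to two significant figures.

0.22

COP_actual = Q̇_C/Ẇ = 52.10/12.60 = 4.135.
In absolute terms T_C = 294.25 K and T_H = 310.15 K, so ΔT = 15.90 K.
COP_Carnot = T_C/ΔT = 294.25/15.90 = 18.51.
η_II = COP_actual/COP_Carnot = 4.135/18.51 = 0.2234.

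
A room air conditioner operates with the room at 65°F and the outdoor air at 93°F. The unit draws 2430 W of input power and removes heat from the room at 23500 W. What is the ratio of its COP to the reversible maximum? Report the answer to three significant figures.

0.516

COP_actual = Q̇_C/Ẇ = 23500/2430 = 9.671.
In absolute terms T_C = 291.48 K and T_H = 307.04 K, so ΔT = 15.56 K.
COP_Carnot = T_C/ΔT = 291.48/15.56 = 18.74.
η_II = COP_actual/COP_Carnot = 9.671/18.74 = 0.5161.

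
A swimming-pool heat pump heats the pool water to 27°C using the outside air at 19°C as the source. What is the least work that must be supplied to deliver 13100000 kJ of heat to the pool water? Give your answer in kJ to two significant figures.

350000 kJ

In absolute terms T_C = 292.15 K and T_H = 300.15 K, so ΔT = 8.000 K.
The reversible limit is COP_HP = T_H/ΔT = 37.52, so W_min = Q_H/COP = Q_H·ΔT/T_H.
W_min = 13100000 × 8.000/300.15 = 349200 kJ.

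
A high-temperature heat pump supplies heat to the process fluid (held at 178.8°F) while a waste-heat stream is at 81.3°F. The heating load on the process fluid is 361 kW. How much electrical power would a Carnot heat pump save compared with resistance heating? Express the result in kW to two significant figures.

In absolute terms T_C = 300.54 K and T_H = 354.71 K, so ΔT = 54.17 K.
COP_Carnot = T_H/ΔT = 354.71/54.17 = 6.548.
Resistance heating needs Ẇ_res = Q̇_H = 361.0 kW; the reversible heat pump needs only Ẇ_hp = Q̇_H/COP = 55.13 kW.
Saving = 361.0 − 55.13 = 305.9 kW.

310 kW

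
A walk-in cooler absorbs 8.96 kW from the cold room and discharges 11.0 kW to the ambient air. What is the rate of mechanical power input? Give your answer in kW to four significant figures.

2.040 kW

For a cyclic device the first law requires Q̇_H = Q̇_C + Ẇ.
Ẇ = Q̇_H − Q̇_C = 2.040 kW.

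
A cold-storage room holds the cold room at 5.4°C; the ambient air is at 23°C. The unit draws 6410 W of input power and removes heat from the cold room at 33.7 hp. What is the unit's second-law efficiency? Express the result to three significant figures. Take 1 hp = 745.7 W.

0.248

Converting, Q̇_C = 33.70 hp = 25130 W, so COP_actual = Q̇_C/Ẇ = 25130/6410 = 3.920.
In absolute terms T_C = 278.55 K and T_H = 296.15 K, so ΔT = 17.60 K.
COP_Carnot = T_C/ΔT = 278.55/17.60 = 15.83.
η_II = COP_actual/COP_Carnot = 3.920/15.83 = 0.2477.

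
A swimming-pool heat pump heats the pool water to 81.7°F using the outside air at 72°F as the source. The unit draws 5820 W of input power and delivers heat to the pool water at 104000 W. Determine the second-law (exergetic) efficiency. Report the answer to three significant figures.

COP_actual = Q̇_H/Ẇ = 104000/5820 = 17.87.
In absolute terms T_C = 295.37 K and T_H = 300.76 K, so ΔT = 5.389 K.
COP_Carnot = T_H/ΔT = 300.76/5.389 = 55.81.
η_II = COP_actual/COP_Carnot = 17.87/55.81 = 0.3202.

0.320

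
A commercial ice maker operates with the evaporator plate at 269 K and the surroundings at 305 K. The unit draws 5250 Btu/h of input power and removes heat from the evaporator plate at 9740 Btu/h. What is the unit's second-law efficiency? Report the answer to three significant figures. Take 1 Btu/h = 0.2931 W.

COP_actual = Q̇_C/Ẇ = 9740/5250 = 1.855.
The reservoir spacing is ΔT = 305 − 269 = 36.00 K.
COP_Carnot = T_C/ΔT = 269.00/36.00 = 7.472.
η_II = COP_actual/COP_Carnot = 1.855/7.472 = 0.2483.

0.248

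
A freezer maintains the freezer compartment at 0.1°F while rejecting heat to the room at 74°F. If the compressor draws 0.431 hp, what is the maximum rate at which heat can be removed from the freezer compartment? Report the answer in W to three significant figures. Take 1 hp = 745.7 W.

2000 W

In absolute terms T_C = 255.43 K and T_H = 296.48 K, so ΔT = 41.06 K.
COP_Carnot = T_C/ΔT = 255.43/41.06 = 6.222.
Q̇_max = COP_Carnot × Ẇ = 6.222 × 0.4310 hp = 2.681 hp = 2000 W.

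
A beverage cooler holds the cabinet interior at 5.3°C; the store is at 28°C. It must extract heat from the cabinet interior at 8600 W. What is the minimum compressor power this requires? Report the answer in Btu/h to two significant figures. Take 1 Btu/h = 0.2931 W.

2400 Btu/h

In absolute terms T_C = 278.45 K and T_H = 301.15 K, so ΔT = 22.70 K.
COP_Carnot = T_C/ΔT = 278.45/22.70 = 12.27.
Ẇ_min = Q̇/COP_Carnot = 8600/12.27 = 701.1 W = 2392 Btu/h.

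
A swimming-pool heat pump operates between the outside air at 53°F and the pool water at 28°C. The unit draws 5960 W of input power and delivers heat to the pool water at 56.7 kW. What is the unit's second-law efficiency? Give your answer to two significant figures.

Converting, Q̇_H = 56.70 kW = 56700 W, so COP_actual = Q̇_H/Ẇ = 56700/5960 = 9.513.
In absolute terms T_C = 284.82 K and T_H = 301.15 K, so ΔT = 16.33 K.
COP_Carnot = T_H/ΔT = 301.15/16.33 = 18.44.
η_II = COP_actual/COP_Carnot = 9.513/18.44 = 0.5160.

0.52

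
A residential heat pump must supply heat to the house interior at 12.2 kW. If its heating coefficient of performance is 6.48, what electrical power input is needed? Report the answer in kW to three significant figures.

1.88 kW

Ẇ = Q̇_H/COP_HP = 12.20/6.48 = 1.883 kW.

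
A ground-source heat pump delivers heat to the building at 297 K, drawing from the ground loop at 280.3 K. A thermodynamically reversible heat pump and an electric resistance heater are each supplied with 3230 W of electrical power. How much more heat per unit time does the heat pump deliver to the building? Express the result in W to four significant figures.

54210 W

The reservoir spacing is ΔT = 297 − 280.3 = 16.70 K.
COP_Carnot = T_H/ΔT = 297.00/16.70 = 17.78.
The heat pump delivers Q̇_H = COP × Ẇ = 57440 W; the resistance heater delivers Ẇ = 3230 W.
Extra = (COP − 1)·Ẇ = 54210 W.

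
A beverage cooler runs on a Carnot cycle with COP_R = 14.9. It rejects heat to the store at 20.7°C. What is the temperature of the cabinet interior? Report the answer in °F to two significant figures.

36 °F

For a Carnot refrigerator COP_R = T_C/(T_H − T_C), so T_C = COP·T_H/(1 + COP).
With T_H = 293.85 K, T_C = 14.9 × 293.85/15.90 = 275.37 K.
Converting, 275.37 K = 35.99°F.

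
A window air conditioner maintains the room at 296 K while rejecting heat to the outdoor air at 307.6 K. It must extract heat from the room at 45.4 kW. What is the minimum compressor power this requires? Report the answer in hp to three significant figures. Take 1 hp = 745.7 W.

The reservoir spacing is ΔT = 307.6 − 296 = 11.60 K.
COP_Carnot = T_C/ΔT = 296.00/11.60 = 25.52.
Ẇ_min = Q̇/COP_Carnot = 45.40/25.52 = 1.779 kW = 2.386 hp.

2.39 hp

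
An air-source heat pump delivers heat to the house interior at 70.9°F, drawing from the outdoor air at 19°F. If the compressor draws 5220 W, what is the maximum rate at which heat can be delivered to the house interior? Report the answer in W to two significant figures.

53000 W

In absolute terms T_C = 265.93 K and T_H = 294.76 K, so ΔT = 28.83 K.
COP_Carnot = T_H/ΔT = 294.76/28.83 = 10.22.
Q̇_max = COP_Carnot × Ẇ = 10.22 × 5220 W = 53360 W.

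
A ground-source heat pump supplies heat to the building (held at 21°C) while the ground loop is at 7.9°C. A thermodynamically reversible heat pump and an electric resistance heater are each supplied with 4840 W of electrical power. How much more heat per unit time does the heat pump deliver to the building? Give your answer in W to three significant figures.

In absolute terms T_C = 281.05 K and T_H = 294.15 K, so ΔT = 13.10 K.
COP_Carnot = T_H/ΔT = 294.15/13.10 = 22.45.
The heat pump delivers Q̇_H = COP × Ẇ = 108700 W; the resistance heater delivers Ẇ = 4840 W.
Extra = (COP − 1)·Ẇ = 103800 W.

104000 W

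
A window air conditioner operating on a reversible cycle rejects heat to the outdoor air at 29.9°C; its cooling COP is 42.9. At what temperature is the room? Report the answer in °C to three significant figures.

For a Carnot refrigerator COP_R = T_C/(T_H − T_C), so T_C = COP·T_H/(1 + COP).
With T_H = 303.05 K, T_C = 42.9 × 303.05/43.90 = 296.15 K.
Converting, 296.15 K = 23.00°C.

23.0 °C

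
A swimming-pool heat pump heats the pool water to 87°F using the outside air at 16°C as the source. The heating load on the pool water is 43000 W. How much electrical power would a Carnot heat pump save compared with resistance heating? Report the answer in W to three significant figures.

40900 W

In absolute terms T_C = 289.15 K and T_H = 303.71 K, so ΔT = 14.56 K.
COP_Carnot = T_H/ΔT = 303.71/14.56 = 20.87.
Resistance heating needs Ẇ_res = Q̇_H = 43000 W; the reversible heat pump needs only Ẇ_hp = Q̇_H/COP = 2061 W.
Saving = 43000 − 2061 = 40940 W.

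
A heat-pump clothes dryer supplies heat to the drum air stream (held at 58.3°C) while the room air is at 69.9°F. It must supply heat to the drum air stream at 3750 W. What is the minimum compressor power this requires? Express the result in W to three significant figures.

In absolute terms T_C = 294.21 K and T_H = 331.45 K, so ΔT = 37.24 K.
COP_Carnot = T_H/ΔT = 331.45/37.24 = 8.899.
Ẇ_min = Q̇/COP_Carnot = 3750/8.899 = 421.4 W.

421 W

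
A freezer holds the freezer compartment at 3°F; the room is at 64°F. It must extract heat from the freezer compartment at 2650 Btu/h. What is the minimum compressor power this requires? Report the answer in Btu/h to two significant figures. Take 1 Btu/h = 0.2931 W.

350 Btu/h

In absolute terms T_C = 257.04 K and T_H = 290.93 K, so ΔT = 33.89 K.
COP_Carnot = T_C/ΔT = 257.04/33.89 = 7.585.
Ẇ_min = Q̇/COP_Carnot = 2650/7.585 = 349.4 Btu/h.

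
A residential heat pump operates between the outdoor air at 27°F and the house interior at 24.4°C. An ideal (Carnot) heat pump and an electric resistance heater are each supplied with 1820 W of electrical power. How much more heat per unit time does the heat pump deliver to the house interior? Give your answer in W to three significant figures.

18100 W

In absolute terms T_C = 270.37 K and T_H = 297.55 K, so ΔT = 27.18 K.
COP_Carnot = T_H/ΔT = 297.55/27.18 = 10.95.
The heat pump delivers Q̇_H = COP × Ẇ = 19930 W; the resistance heater delivers Ẇ = 1820 W.
Extra = (COP − 1)·Ẇ = 18110 W.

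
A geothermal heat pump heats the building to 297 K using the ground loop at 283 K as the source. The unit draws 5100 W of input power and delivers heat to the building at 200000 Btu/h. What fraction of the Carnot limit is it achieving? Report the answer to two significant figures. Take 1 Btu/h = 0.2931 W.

Converting, Q̇_H = 200000 Btu/h = 58620 W, so COP_actual = Q̇_H/Ẇ = 58620/5100 = 11.49.
The reservoir spacing is ΔT = 297 − 283 = 14.00 K.
COP_Carnot = T_H/ΔT = 297.00/14.00 = 21.21.
η_II = COP_actual/COP_Carnot = 11.49/21.21 = 0.5418.

0.54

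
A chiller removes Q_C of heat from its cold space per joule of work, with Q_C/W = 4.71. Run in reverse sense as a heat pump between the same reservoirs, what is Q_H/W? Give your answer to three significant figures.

The first law on one cycle gives Q_H = Q_C + W, so Q_H/W = Q_C/W + 1.
COP_HP = COP_R + 1 = 4.71 + 1 = 5.71.

5.71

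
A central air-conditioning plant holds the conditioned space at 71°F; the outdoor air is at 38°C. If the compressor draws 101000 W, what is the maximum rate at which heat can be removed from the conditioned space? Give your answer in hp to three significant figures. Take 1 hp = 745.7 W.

In absolute terms T_C = 294.82 K and T_H = 311.15 K, so ΔT = 16.33 K.
COP_Carnot = T_C/ΔT = 294.82/16.33 = 18.05.
Q̇_max = COP_Carnot × Ẇ = 18.05 × 101000 W = 1823000 W = 2445 hp.

2440 hp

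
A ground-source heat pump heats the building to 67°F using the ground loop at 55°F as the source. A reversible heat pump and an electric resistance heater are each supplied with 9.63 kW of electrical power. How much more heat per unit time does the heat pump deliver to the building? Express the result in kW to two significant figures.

410 kW

In absolute terms T_C = 285.93 K and T_H = 292.59 K, so ΔT = 6.667 K.
COP_Carnot = T_H/ΔT = 292.59/6.667 = 43.89.
The heat pump delivers Q̇_H = COP × Ẇ = 422.7 kW; the resistance heater delivers Ẇ = 9.630 kW.
Extra = (COP − 1)·Ẇ = 413.0 kW.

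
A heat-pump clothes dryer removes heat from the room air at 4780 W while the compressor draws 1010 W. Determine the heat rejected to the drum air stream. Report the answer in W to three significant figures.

For a cyclic device the first law requires Q̇_H = Q̇_C + Ẇ.
Q̇_H = Q̇_C + Ẇ = 5790 W.

5790 W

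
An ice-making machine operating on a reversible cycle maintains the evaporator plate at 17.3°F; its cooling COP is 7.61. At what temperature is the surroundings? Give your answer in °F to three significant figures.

80.0 °F

COP_R = T_C/(T_H − T_C) gives T_H − T_C = T_C/COP.
With T_C = 264.98 K, T_H = 264.98 × (1 + 1/7.61) = 299.80 K.
Converting, 299.80 K = 79.98°F.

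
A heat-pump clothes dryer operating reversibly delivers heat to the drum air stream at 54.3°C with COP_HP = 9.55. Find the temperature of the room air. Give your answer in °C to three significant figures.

20.0 °C

COP_HP = T_H/(T_H − T_C) gives T_H − T_C = T_H/COP.
With T_H = 327.45 K, T_C = 327.45 × (1 − 1/9.55) = 293.16 K.
Converting, 293.16 K = 20.01°C.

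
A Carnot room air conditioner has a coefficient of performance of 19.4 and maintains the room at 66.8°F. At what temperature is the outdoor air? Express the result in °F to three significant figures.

93.9 °F

COP_R = T_C/(T_H − T_C) gives T_H − T_C = T_C/COP.
With T_C = 292.48 K, T_H = 292.48 × (1 + 1/19.4) = 307.56 K.
Converting, 307.56 K = 93.94°F.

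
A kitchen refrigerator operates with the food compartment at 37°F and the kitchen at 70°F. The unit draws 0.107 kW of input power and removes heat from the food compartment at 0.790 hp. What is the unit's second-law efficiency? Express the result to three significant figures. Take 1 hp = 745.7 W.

0.366

Converting, Q̇_C = 0.7900 hp = 0.5891 kW, so COP_actual = Q̇_C/Ẇ = 0.5891/0.1070 = 5.506.
In absolute terms T_C = 275.93 K and T_H = 294.26 K, so ΔT = 18.33 K.
COP_Carnot = T_C/ΔT = 275.93/18.33 = 15.05.
η_II = COP_actual/COP_Carnot = 5.506/15.05 = 0.3658.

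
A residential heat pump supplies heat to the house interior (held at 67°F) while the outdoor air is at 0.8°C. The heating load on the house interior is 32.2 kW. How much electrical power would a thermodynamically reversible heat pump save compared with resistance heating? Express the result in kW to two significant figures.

30 kW

In absolute terms T_C = 273.95 K and T_H = 292.59 K, so ΔT = 18.64 K.
COP_Carnot = T_H/ΔT = 292.59/18.64 = 15.69.
Resistance heating needs Ẇ_res = Q̇_H = 32.20 kW; the reversible heat pump needs only Ẇ_hp = Q̇_H/COP = 2.052 kW.
Saving = 32.20 − 2.052 = 30.15 kW.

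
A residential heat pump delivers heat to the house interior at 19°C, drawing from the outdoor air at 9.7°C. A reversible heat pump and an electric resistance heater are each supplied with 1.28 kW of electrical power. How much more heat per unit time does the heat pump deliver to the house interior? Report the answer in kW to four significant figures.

38.93 kW

In absolute terms T_C = 282.85 K and T_H = 292.15 K, so ΔT = 9.300 K.
COP_Carnot = T_H/ΔT = 292.15/9.300 = 31.41.
The heat pump delivers Q̇_H = COP × Ẇ = 40.21 kW; the resistance heater delivers Ẇ = 1.280 kW.
Extra = (COP − 1)·Ẇ = 38.93 kW.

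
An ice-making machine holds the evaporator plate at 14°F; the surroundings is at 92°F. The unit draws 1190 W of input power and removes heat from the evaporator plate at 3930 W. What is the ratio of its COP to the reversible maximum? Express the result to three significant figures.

0.544

COP_actual = Q̇_C/Ẇ = 3930/1190 = 3.303.
In absolute terms T_C = 263.15 K and T_H = 306.48 K, so ΔT = 43.33 K.
COP_Carnot = T_C/ΔT = 263.15/43.33 = 6.073.
η_II = COP_actual/COP_Carnot = 3.303/6.073 = 0.5438.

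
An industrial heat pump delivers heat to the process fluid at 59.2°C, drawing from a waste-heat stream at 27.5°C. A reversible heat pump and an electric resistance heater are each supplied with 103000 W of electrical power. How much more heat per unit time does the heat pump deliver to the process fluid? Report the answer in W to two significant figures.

In absolute terms T_C = 300.65 K and T_H = 332.35 K, so ΔT = 31.70 K.
COP_Carnot = T_H/ΔT = 332.35/31.70 = 10.48.
The heat pump delivers Q̇_H = COP × Ẇ = 1080000 W; the resistance heater delivers Ẇ = 103000 W.
Extra = (COP − 1)·Ẇ = 976900 W.

980000 W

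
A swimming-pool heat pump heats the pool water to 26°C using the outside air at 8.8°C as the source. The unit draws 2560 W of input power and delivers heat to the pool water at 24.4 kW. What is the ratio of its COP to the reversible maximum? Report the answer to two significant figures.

Converting, Q̇_H = 24.40 kW = 24400 W, so COP_actual = Q̇_H/Ẇ = 24400/2560 = 9.531.
In absolute terms T_C = 281.95 K and T_H = 299.15 K, so ΔT = 17.20 K.
COP_Carnot = T_H/ΔT = 299.15/17.20 = 17.39.
η_II = COP_actual/COP_Carnot = 9.531/17.39 = 0.5480.

0.55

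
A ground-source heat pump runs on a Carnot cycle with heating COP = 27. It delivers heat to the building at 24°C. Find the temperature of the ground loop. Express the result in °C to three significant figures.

COP_HP = T_H/(T_H − T_C) gives T_H − T_C = T_H/COP.
With T_H = 297.15 K, T_C = 297.15 × (1 − 1/27) = 286.14 K.
Converting, 286.14 K = 12.99°C.

13.0 °C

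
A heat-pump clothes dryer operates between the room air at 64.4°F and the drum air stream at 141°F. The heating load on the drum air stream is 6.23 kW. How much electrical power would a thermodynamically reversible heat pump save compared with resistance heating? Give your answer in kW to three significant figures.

In absolute terms T_C = 291.15 K and T_H = 333.71 K, so ΔT = 42.56 K.
COP_Carnot = T_H/ΔT = 333.71/42.56 = 7.842.
Resistance heating needs Ẇ_res = Q̇_H = 6.230 kW; the reversible heat pump needs only Ẇ_hp = Q̇_H/COP = 0.7945 kW.
Saving = 6.230 − 0.7945 = 5.436 kW.

5.44 kW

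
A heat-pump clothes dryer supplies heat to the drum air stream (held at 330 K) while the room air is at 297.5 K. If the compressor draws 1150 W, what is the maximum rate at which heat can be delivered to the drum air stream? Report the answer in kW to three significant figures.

The reservoir spacing is ΔT = 330 − 297.5 = 32.50 K.
COP_Carnot = T_H/ΔT = 330.00/32.50 = 10.15.
Q̇_max = COP_Carnot × Ẇ = 10.15 × 1150 W = 11680 W = 11.68 kW.

11.7 kW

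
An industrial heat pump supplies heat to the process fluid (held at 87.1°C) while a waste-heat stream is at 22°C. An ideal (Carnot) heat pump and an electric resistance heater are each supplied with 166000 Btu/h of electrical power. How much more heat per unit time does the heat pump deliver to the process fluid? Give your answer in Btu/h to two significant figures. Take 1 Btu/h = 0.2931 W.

In absolute terms T_C = 295.15 K and T_H = 360.25 K, so ΔT = 65.10 K.
COP_Carnot = T_H/ΔT = 360.25/65.10 = 5.534.
The heat pump delivers Q̇_H = COP × Ẇ = 918600 Btu/h; the resistance heater delivers Ẇ = 166000 Btu/h.
Extra = (COP − 1)·Ẇ = 752600 Btu/h.

750000 Btu/h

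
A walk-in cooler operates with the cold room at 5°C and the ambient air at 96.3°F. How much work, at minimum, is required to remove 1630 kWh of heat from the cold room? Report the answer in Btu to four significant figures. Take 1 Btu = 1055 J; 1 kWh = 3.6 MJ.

In absolute terms T_C = 278.15 K and T_H = 308.87 K, so ΔT = 30.72 K.
The reversible limit is COP_R = T_C/ΔT = 9.054, so W_min = Q_C/COP = Q_C·ΔT/T_C.
W_min = 1630 × 30.72/278.15 = 180.0 kWh = 614300 Btu.

614300 Btu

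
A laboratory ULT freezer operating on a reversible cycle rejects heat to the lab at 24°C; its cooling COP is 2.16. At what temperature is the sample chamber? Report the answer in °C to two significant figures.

For a Carnot refrigerator COP_R = T_C/(T_H − T_C), so T_C = COP·T_H/(1 + COP).
With T_H = 297.15 K, T_C = 2.16 × 297.15/3.160 = 203.12 K.
Converting, 203.12 K = -70.03°C.

-70 °C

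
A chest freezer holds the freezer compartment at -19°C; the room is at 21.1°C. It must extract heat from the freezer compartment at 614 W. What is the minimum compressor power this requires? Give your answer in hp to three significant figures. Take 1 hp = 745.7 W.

0.130 hp

In absolute terms T_C = 254.15 K and T_H = 294.25 K, so ΔT = 40.10 K.
COP_Carnot = T_C/ΔT = 254.15/40.10 = 6.338.
Ẇ_min = Q̇/COP_Carnot = 614.0/6.338 = 96.88 W = 0.1299 hp.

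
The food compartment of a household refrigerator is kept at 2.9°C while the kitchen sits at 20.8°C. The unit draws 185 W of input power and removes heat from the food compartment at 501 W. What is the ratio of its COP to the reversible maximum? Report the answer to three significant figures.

0.176

COP_actual = Q̇_C/Ẇ = 501.0/185.0 = 2.708.
In absolute terms T_C = 276.05 K and T_H = 293.95 K, so ΔT = 17.90 K.
COP_Carnot = T_C/ΔT = 276.05/17.90 = 15.42.
η_II = COP_actual/COP_Carnot = 2.708/15.42 = 0.1756.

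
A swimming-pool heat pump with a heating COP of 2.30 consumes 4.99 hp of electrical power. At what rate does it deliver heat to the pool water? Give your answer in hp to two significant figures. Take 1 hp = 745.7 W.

11 hp

Q̇_H = COP_HP × Ẇ = 2.30 × 4.990 = 11.48 hp.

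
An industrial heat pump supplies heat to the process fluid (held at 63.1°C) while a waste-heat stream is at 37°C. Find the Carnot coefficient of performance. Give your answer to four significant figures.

12.88

In absolute terms T_C = 310.15 K and T_H = 336.25 K, so ΔT = 26.10 K.
For a reversible cycle, COP_Carnot = T_H/ΔT = 336.25/26.10 = 12.88.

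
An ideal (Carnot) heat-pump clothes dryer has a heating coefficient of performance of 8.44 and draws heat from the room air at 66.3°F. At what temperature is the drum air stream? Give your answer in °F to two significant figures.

140 °F

COP_HP = T_H/(T_H − T_C) rearranges to T_H = COP·T_C/(COP − 1).
With T_C = 292.21 K, T_H = 8.44 × 292.21/7.440 = 331.48 K.
Converting, 331.48 K = 136.99°F.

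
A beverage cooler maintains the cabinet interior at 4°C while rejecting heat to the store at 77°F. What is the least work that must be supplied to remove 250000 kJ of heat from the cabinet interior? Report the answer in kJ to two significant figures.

In absolute terms T_C = 277.15 K and T_H = 298.15 K, so ΔT = 21.00 K.
The reversible limit is COP_R = T_C/ΔT = 13.20, so W_min = Q_C/COP = Q_C·ΔT/T_C.
W_min = 250000 × 21.00/277.15 = 18940 kJ.

19000 kJ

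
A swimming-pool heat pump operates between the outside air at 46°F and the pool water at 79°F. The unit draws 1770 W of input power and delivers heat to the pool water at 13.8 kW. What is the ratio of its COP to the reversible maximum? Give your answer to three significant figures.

Converting, Q̇_H = 13.80 kW = 13800 W, so COP_actual = Q̇_H/Ẇ = 13800/1770 = 7.797.
In absolute terms T_C = 280.93 K and T_H = 299.26 K, so ΔT = 18.33 K.
COP_Carnot = T_H/ΔT = 299.26/18.33 = 16.32.
η_II = COP_actual/COP_Carnot = 7.797/16.32 = 0.4776.

0.478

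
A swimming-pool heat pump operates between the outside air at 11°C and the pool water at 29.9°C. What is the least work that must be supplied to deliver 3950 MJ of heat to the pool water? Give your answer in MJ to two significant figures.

250 MJ

In absolute terms T_C = 284.15 K and T_H = 303.05 K, so ΔT = 18.90 K.
The reversible limit is COP_HP = T_H/ΔT = 16.03, so W_min = Q_H/COP = Q_H·ΔT/T_H.
W_min = 3950 × 18.90/303.05 = 246.3 MJ.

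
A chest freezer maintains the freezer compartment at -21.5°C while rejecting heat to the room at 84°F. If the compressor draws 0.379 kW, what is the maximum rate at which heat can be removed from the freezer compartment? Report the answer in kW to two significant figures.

In absolute terms T_C = 251.65 K and T_H = 302.04 K, so ΔT = 50.39 K.
COP_Carnot = T_C/ΔT = 251.65/50.39 = 4.994.
Q̇_max = COP_Carnot × Ẇ = 4.994 × 0.3790 kW = 1.893 kW.

1.9 kW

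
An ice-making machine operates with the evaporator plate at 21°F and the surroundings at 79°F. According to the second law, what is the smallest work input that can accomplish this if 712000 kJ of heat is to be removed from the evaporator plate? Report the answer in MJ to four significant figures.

85.91 MJ

In absolute terms T_C = 267.04 K and T_H = 299.26 K, so ΔT = 32.22 K.
The reversible limit is COP_R = T_C/ΔT = 8.287, so W_min = Q_C/COP = Q_C·ΔT/T_C.
W_min = 712000 × 32.22/267.04 = 85910 kJ = 85.91 MJ.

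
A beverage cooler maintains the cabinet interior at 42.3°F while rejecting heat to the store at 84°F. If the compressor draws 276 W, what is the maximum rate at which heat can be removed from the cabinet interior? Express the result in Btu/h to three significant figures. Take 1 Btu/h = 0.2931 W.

In absolute terms T_C = 278.87 K and T_H = 302.04 K, so ΔT = 23.17 K.
COP_Carnot = T_C/ΔT = 278.87/23.17 = 12.04.
Q̇_max = COP_Carnot × Ẇ = 12.04 × 276.0 W = 3322 W = 11340 Btu/h.

11300 Btu/h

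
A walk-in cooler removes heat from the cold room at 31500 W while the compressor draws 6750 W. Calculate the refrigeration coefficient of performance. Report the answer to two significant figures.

The first law gives Q̇_H = Q̇_C + Ẇ, so the three rates are Q̇_C = 31500, Q̇_H = 38250, Ẇ = 6750 W.
COP_R = Q̇_C/Ẇ = 31500/6750 = 4.667.

4.7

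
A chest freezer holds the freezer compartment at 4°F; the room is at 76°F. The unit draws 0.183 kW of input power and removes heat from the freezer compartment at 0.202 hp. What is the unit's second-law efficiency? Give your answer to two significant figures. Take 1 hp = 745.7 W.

0.13

Converting, Q̇_C = 0.2020 hp = 0.1506 kW, so COP_actual = Q̇_C/Ẇ = 0.1506/0.1830 = 0.8231.
In absolute terms T_C = 257.59 K and T_H = 297.59 K, so ΔT = 40.00 K.
COP_Carnot = T_C/ΔT = 257.59/40.00 = 6.440.
η_II = COP_actual/COP_Carnot = 0.8231/6.440 = 0.1278.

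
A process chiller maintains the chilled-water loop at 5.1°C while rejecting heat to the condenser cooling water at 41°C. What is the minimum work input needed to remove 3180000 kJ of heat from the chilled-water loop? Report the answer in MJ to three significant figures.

In absolute terms T_C = 278.25 K and T_H = 314.15 K, so ΔT = 35.90 K.
The reversible limit is COP_R = T_C/ΔT = 7.751, so W_min = Q_C/COP = Q_C·ΔT/T_C.
W_min = 3180000 × 35.90/278.25 = 410300 kJ = 410.3 MJ.

410 MJ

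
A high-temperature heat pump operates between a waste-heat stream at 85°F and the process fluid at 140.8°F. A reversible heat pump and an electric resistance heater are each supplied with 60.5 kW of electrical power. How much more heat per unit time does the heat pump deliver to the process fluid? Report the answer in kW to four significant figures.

In absolute terms T_C = 302.59 K and T_H = 333.59 K, so ΔT = 31.00 K.
COP_Carnot = T_H/ΔT = 333.59/31.00 = 10.76.
The heat pump delivers Q̇_H = COP × Ẇ = 651.0 kW; the resistance heater delivers Ẇ = 60.50 kW.
Extra = (COP − 1)·Ẇ = 590.5 kW.

590.5 kW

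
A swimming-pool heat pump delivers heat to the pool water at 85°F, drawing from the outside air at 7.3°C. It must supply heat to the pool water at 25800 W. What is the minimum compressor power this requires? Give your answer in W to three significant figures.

1890 W

In absolute terms T_C = 280.45 K and T_H = 302.59 K, so ΔT = 22.14 K.
COP_Carnot = T_H/ΔT = 302.59/22.14 = 13.66.
Ẇ_min = Q̇/COP_Carnot = 25800/13.66 = 1888 W.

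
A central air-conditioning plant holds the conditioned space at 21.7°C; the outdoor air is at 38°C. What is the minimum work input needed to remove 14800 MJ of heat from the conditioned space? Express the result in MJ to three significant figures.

818 MJ

In absolute terms T_C = 294.85 K and T_H = 311.15 K, so ΔT = 16.30 K.
The reversible limit is COP_R = T_C/ΔT = 18.09, so W_min = Q_C/COP = Q_C·ΔT/T_C.
W_min = 14800 × 16.30/294.85 = 818.2 MJ.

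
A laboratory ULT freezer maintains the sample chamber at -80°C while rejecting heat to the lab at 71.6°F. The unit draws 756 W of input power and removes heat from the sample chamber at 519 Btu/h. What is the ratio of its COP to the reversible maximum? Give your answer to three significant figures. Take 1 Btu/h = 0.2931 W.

0.106

Converting, Q̇_C = 519.0 Btu/h = 152.1 W, so COP_actual = Q̇_C/Ẇ = 152.1/756.0 = 0.2012.
In absolute terms T_C = 193.15 K and T_H = 295.15 K, so ΔT = 102.0 K.
COP_Carnot = T_C/ΔT = 193.15/102.0 = 1.894.
η_II = COP_actual/COP_Carnot = 0.2012/1.894 = 0.1063.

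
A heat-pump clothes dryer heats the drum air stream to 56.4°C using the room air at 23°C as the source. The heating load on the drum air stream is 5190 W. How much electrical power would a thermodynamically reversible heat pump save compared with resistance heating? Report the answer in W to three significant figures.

In absolute terms T_C = 296.15 K and T_H = 329.55 K, so ΔT = 33.40 K.
COP_Carnot = T_H/ΔT = 329.55/33.40 = 9.867.
Resistance heating needs Ẇ_res = Q̇_H = 5190 W; the reversible heat pump needs only Ẇ_hp = Q̇_H/COP = 526.0 W.
Saving = 5190 − 526.0 = 4664 W.

4660 W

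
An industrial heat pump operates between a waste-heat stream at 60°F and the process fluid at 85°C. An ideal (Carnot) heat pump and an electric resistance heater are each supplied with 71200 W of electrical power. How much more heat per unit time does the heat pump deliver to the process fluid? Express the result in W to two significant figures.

300000 W

In absolute terms T_C = 288.71 K and T_H = 358.15 K, so ΔT = 69.44 K.
COP_Carnot = T_H/ΔT = 358.15/69.44 = 5.157.
The heat pump delivers Q̇_H = COP × Ẇ = 367200 W; the resistance heater delivers Ẇ = 71200 W.
Extra = (COP − 1)·Ẇ = 296000 W.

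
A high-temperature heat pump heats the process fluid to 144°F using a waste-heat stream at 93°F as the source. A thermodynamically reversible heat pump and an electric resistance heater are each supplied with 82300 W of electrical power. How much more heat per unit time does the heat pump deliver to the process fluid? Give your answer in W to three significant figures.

In absolute terms T_C = 307.04 K and T_H = 335.37 K, so ΔT = 28.33 K.
COP_Carnot = T_H/ΔT = 335.37/28.33 = 11.84.
The heat pump delivers Q̇_H = COP × Ẇ = 974200 W; the resistance heater delivers Ẇ = 82300 W.
Extra = (COP − 1)·Ẇ = 891900 W.

892000 W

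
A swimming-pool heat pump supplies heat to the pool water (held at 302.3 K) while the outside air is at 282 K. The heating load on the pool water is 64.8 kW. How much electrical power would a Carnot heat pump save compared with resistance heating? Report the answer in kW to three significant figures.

The reservoir spacing is ΔT = 302.3 − 282 = 20.30 K.
COP_Carnot = T_H/ΔT = 302.30/20.30 = 14.89.
Resistance heating needs Ẇ_res = Q̇_H = 64.80 kW; the reversible heat pump needs only Ẇ_hp = Q̇_H/COP = 4.351 kW.
Saving = 64.80 − 4.351 = 60.45 kW.

60.4 kW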